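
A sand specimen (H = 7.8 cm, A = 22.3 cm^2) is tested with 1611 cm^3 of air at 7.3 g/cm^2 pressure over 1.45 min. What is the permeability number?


Formula: Permeability Number P = (V * H) / (p * A * t)
Numerator: V * H = 1611 * 7.8 = 12565.8
Denominator: p * A * t = 7.3 * 22.3 * 1.45 = 236.0455
P = 12565.8 / 236.0455 = 53.2347

53.2347


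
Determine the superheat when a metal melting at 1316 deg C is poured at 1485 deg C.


Formula: Superheat = T_pour - T_melt
Superheat = 1485 - 1316 = 169 deg C

169 deg C


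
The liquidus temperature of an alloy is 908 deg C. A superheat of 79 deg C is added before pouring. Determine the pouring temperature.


Formula: T_pour = T_melt + Superheat
T_pour = 908 + 79 = 987 deg C

Final answer: 987 deg C


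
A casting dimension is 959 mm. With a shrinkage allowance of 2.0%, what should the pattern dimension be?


Formula: L_pattern = L_casting * (1 + shrinkage_rate/100)
Shrinkage factor = 1 + 2.0/100 = 1.02
L_pattern = 959 mm * 1.02 = 978.1800 mm


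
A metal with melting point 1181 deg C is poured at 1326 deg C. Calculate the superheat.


Formula: Superheat = T_pour - T_melt
Superheat = 1326 - 1181 = 145 deg C

145 deg C


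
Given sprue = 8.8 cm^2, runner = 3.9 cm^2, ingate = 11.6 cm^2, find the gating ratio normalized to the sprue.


Sprue:Runner:Ingate = 1 : 3.9/8.8 : 11.6/8.8 = 1:0.44:1.32

Answer: 1:0.44:1.32


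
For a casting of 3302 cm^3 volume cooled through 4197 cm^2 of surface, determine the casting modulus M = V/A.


Formula: Casting Modulus M = V / A
M = 3302 cm^3 / 4197 cm^2 = 0.7868 cm


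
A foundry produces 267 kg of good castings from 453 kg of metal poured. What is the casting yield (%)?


Formula: Casting Yield = (W_good / W_total) * 100
Yield = (267 kg / 453 kg) * 100 = 58.9404%

58.9404%


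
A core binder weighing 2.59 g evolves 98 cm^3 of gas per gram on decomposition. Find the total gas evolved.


Formula: V_gas = W_binder * gas_evolution_rate
V = 2.59 g * 98 cm^3/g = 253.8200 cm^3


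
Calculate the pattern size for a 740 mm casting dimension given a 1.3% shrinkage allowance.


Formula: L_pattern = L_casting * (1 + shrinkage_rate/100)
Shrinkage factor = 1 + 1.3/100 = 1.013
L_pattern = 740 mm * 1.013 = 749.6200 mm

749.6200 mm


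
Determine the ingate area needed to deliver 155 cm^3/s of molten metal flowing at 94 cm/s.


Formula: A_ingate = Q / v  (continuity equation)
A = 155 cm^3/s / 94 cm/s = 1.6489 cm^2


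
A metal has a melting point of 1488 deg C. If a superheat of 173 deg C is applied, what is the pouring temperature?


Formula: T_pour = T_melt + Superheat
T_pour = 1488 + 173 = 1661 deg C

Answer: 1661 deg C


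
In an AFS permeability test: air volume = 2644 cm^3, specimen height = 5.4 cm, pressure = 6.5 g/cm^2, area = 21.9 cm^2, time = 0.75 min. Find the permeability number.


Formula: Permeability Number P = (V * H) / (p * A * t)
Numerator: V * H = 2644 * 5.4 = 14277.6
Denominator: p * A * t = 6.5 * 21.9 * 0.75 = 106.7625
P = 14277.6 / 106.7625 = 133.7323

Answer: 133.7323


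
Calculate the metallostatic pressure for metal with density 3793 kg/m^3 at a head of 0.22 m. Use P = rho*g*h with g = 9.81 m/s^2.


Formula: P = rho * g * h
rho * g = 3793 * 9.81 = 37209.33 N/m^3
P = 37209.33 * 0.22 = 8186.0526 Pa

8186.0526 Pa


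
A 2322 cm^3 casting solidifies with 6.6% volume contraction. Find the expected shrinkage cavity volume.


Formula: V_shrink = V_casting * shrinkage_pct / 100
V_shrink = 2322 cm^3 * 6.6 / 100 = 153.2520 cm^3

153.2520 cm^3


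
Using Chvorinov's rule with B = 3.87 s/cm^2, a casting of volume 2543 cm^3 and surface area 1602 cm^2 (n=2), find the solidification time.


Formula: t_s = B * (V/A)^n  (Chvorinov's rule, n=2)
Modulus M = V/A = 2543/1602 = 1.587391 cm
M^2 = 1.587391^2 = 2.519810 cm^2
t_s = 3.87 * 2.519810 = 9.7517 s

Answer: 9.7517 s


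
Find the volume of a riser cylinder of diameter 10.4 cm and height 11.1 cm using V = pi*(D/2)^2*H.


Formula: V = pi * (D/2)^2 * H  (cylinder volume)
Radius = D/2 = 10.4/2 = 5.2 cm
V = pi * 5.2^2 * 11.1 = 942.9302 cm^3

Answer: 942.9302 cm^3


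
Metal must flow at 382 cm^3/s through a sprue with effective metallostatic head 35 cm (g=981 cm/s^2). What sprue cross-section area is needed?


Formula: v = sqrt(2*g*h), A = Q/v
Velocity: v = sqrt(2 * 981 * 35) = sqrt(68670) = 262.0496 cm/s
Sprue area: A = Q / v = 382 / 262.0496 = 1.4577 cm^2

Answer: 1.4577 cm^2


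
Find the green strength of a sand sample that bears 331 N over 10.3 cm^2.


Formula: Compressive Strength = Force / Area
Strength = 331 N / 10.3 cm^2 = 32.1359 N/cm^2

Answer: 32.1359 N/cm^2


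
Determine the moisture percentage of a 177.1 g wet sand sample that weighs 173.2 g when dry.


Formula: MC = (W_wet - W_dry) / W_wet * 100
Water mass = 177.1 - 173.2 = 3.9 g
MC = 3.9 / 177.1 * 100 = 2.2021%

2.2021%


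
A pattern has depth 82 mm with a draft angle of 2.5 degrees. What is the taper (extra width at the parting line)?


Formula: taper = depth * tan(draft_angle)
tan(2.5 deg) = 0.0436609
taper = 82 mm * 0.0436609 = 3.5802 mm


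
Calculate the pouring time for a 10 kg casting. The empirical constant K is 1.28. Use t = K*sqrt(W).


Formula: t = K * sqrt(W)
sqrt(W) = sqrt(10) = 3.16228
t = 1.28 * 3.16228 = 4.0477 s

4.0477 s


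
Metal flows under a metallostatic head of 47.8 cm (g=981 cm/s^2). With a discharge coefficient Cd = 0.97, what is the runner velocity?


Formula: v = Cd * sqrt(2 * g * h)  (Torricelli with discharge coefficient)
2*g*h = 2 * 981 * 47.8 = 93783.6 cm^2/s^2
sqrt(93783.6) = 306.24108 cm/s
v = 0.97 * 306.24108 = 297.0538 cm/s

297.0538 cm/s


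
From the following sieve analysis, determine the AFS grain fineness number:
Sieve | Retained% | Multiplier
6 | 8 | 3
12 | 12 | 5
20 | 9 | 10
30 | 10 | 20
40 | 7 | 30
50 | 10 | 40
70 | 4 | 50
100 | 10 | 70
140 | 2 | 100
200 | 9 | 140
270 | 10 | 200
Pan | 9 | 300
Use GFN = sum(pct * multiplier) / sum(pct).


Formula: GFN = sum(pct * multiplier) / sum(pct)
sum(pct * multiplier) = 8044
sum(pct) = 100
GFN = 8044 / 100 = 80.44

Answer: 80.44


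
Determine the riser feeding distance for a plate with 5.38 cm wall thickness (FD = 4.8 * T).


Formula: FD = 4.8 * T  (riser feeding-distance rule)
FD = 4.8 * 5.38 cm = 25.8240 cm

25.8240 cm


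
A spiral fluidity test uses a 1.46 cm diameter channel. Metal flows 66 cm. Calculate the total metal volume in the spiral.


Formula: V = pi * (d/2)^2 * L  (cylinder volume)
Radius = 1.46/2 = 0.73 cm
V = pi * 0.73^2 * 66 = 110.4942 cm^3

Answer: 110.4942 cm^3


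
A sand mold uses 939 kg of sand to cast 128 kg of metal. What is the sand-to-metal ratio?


Formula: Sand-to-Metal Ratio = W_sand / W_metal
Ratio = 939 kg / 128 kg = 7.3359

7.3359


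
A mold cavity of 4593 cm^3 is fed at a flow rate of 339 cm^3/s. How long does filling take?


Formula: t_fill = V_mold / Q_flow
t = 4593 cm^3 / 339 cm^3/s = 13.5487 s

Final answer: 13.5487 s


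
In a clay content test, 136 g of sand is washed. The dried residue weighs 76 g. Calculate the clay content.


Formula: Clay% = (W_total - W_washed) / W_total * 100
Clay mass = 136 - 76 = 60 g
Clay% = 60 / 136 * 100 = 44.1176%

Answer: 44.1176%


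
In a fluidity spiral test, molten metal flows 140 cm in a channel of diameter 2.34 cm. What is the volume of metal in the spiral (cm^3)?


Formula: V = pi * (d/2)^2 * L  (cylinder volume)
Radius = 2.34/2 = 1.17 cm
V = pi * 1.17^2 * 140 = 602.0737 cm^3

Final answer: 602.0737 cm^3


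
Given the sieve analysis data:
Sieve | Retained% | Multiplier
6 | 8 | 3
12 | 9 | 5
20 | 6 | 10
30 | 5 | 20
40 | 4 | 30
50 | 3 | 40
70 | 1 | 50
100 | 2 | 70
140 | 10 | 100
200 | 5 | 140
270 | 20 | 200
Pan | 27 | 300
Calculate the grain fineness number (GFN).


Formula: GFN = sum(pct * multiplier) / sum(pct)
sum(pct * multiplier) = 14459
sum(pct) = 100
GFN = 14459 / 100 = 144.59

Answer: 144.59


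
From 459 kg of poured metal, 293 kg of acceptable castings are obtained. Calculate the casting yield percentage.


Formula: Casting Yield = (W_good / W_total) * 100
Yield = (293 kg / 459 kg) * 100 = 63.8344%

63.8344%


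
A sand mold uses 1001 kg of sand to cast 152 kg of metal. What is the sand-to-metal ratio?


Formula: Sand-to-Metal Ratio = W_sand / W_metal
Ratio = 1001 kg / 152 kg = 6.5855

6.5855


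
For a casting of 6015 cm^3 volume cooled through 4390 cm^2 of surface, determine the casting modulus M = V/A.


Formula: Casting Modulus M = V / A
M = 6015 cm^3 / 4390 cm^2 = 1.3702 cm

1.3702 cm


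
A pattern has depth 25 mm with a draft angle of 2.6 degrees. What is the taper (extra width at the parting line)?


Formula: taper = depth * tan(draft_angle)
tan(2.6 deg) = 0.0454097
taper = 25 mm * 0.0454097 = 1.1352 mm

Final answer: 1.1352 mm


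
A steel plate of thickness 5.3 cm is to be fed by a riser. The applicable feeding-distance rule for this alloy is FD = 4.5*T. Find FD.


Formula: FD = 4.5 * T  (riser feeding-distance rule)
FD = 4.5 * 5.3 cm = 23.8500 cm

23.8500 cm


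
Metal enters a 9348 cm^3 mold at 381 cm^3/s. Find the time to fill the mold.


Formula: t_fill = V_mold / Q_flow
t = 9348 cm^3 / 381 cm^3/s = 24.5354 s

24.5354 s


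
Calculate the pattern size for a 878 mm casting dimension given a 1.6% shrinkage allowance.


Formula: L_pattern = L_casting * (1 + shrinkage_rate/100)
Shrinkage factor = 1 + 1.6/100 = 1.016
L_pattern = 878 mm * 1.016 = 892.0480 mm

892.0480 mm


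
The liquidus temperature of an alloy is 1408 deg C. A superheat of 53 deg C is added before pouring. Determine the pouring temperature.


Formula: T_pour = T_melt + Superheat
T_pour = 1408 + 53 = 1461 deg C


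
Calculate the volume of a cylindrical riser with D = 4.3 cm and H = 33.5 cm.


Formula: V = pi * (D/2)^2 * H  (cylinder volume)
Radius = D/2 = 4.3/2 = 2.15 cm
V = pi * 2.15^2 * 33.5 = 486.4874 cm^3


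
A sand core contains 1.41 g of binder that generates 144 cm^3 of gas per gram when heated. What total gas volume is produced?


Formula: V_gas = W_binder * gas_evolution_rate
V = 1.41 g * 144 cm^3/g = 203.0400 cm^3

Answer: 203.0400 cm^3


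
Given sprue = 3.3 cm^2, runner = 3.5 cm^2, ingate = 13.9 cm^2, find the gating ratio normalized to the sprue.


Sprue:Runner:Ingate = 1 : 3.5/3.3 : 13.9/3.3 = 1:1.06:4.21

1:1.06:4.21


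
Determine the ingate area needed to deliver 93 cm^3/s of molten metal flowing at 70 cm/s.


Formula: A_ingate = Q / v  (continuity equation)
A = 93 cm^3/s / 70 cm/s = 1.3286 cm^2

Answer: 1.3286 cm^2


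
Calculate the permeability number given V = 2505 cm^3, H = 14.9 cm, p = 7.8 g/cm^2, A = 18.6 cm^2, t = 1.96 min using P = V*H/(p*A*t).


Formula: Permeability Number P = (V * H) / (p * A * t)
Numerator: V * H = 2505 * 14.9 = 37324.5
Denominator: p * A * t = 7.8 * 18.6 * 1.96 = 284.3568
P = 37324.5 / 284.3568 = 131.2594


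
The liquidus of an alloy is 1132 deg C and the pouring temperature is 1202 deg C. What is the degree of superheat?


Formula: Superheat = T_pour - T_melt
Superheat = 1202 - 1132 = 70 deg C


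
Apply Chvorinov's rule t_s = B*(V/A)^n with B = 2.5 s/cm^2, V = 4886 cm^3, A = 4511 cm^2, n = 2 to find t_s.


Formula: t_s = B * (V/A)^n  (Chvorinov's rule, n=2)
Modulus M = V/A = 4886/4511 = 1.083130 cm
M^2 = 1.083130^2 = 1.173171 cm^2
t_s = 2.5 * 1.173171 = 2.9329 s


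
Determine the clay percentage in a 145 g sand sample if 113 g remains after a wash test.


Formula: Clay% = (W_total - W_washed) / W_total * 100
Clay mass = 145 - 113 = 32 g
Clay% = 32 / 145 * 100 = 22.0690%

Final answer: 22.0690%


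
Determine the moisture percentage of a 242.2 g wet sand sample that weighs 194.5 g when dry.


Formula: MC = (W_wet - W_dry) / W_wet * 100
Water mass = 242.2 - 194.5 = 47.7 g
MC = 47.7 / 242.2 * 100 = 19.6945%

Final answer: 19.6945%


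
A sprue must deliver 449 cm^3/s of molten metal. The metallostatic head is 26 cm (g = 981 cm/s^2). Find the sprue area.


Formula: v = sqrt(2*g*h), A = Q/v
Velocity: v = sqrt(2 * 981 * 26) = sqrt(51012) = 225.8584 cm/s
Sprue area: A = Q / v = 449 / 225.8584 = 1.9880 cm^2

1.9880 cm^2


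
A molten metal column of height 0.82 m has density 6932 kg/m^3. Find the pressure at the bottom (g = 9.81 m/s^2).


Formula: P = rho * g * h
rho * g = 6932 * 9.81 = 68002.92 N/m^3
P = 68002.92 * 0.82 = 55762.3944 Pa

Final answer: 55762.3944 Pa


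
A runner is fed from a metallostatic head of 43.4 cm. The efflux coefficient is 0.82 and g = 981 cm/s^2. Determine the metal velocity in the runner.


Formula: v = Cd * sqrt(2 * g * h)  (Torricelli with discharge coefficient)
2*g*h = 2 * 981 * 43.4 = 85150.8 cm^2/s^2
sqrt(85150.8) = 291.80610 cm/s
v = 0.82 * 291.80610 = 239.2810 cm/s

239.2810 cm/s


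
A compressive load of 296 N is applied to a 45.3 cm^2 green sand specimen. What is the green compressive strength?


Formula: Compressive Strength = Force / Area
Strength = 296 N / 45.3 cm^2 = 6.5342 N/cm^2

Answer: 6.5342 N/cm^2


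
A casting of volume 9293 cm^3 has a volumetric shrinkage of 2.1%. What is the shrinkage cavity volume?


Formula: V_shrink = V_casting * shrinkage_pct / 100
V_shrink = 9293 cm^3 * 2.1 / 100 = 195.1530 cm^3

Answer: 195.1530 cm^3


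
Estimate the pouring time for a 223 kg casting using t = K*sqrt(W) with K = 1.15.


Formula: t = K * sqrt(W)
sqrt(W) = sqrt(223) = 14.93318
t = 1.15 * 14.93318 = 17.1732 s

Final answer: 17.1732 s


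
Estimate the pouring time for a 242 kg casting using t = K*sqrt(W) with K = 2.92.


Formula: t = K * sqrt(W)
sqrt(W) = sqrt(242) = 15.55635
t = 2.92 * 15.55635 = 45.4245 s


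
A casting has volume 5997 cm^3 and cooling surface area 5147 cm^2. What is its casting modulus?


Formula: Casting Modulus M = V / A
M = 5997 cm^3 / 5147 cm^2 = 1.1651 cm


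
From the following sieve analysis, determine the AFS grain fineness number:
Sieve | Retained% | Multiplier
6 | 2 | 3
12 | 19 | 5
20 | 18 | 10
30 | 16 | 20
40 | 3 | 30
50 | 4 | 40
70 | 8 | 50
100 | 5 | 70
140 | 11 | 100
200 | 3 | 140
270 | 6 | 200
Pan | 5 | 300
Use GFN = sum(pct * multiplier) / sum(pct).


Formula: GFN = sum(pct * multiplier) / sum(pct)
sum(pct * multiplier) = 5821
sum(pct) = 100
GFN = 5821 / 100 = 58.21


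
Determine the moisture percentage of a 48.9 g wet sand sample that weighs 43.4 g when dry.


Formula: MC = (W_wet - W_dry) / W_wet * 100
Water mass = 48.9 - 43.4 = 5.5 g
MC = 5.5 / 48.9 * 100 = 11.2474%

Final answer: 11.2474%


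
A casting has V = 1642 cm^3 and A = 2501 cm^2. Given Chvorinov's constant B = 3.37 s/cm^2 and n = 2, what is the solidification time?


Formula: t_s = B * (V/A)^n  (Chvorinov's rule, n=2)
Modulus M = V/A = 1642/2501 = 0.656537 cm
M^2 = 0.656537^2 = 0.431041 cm^2
t_s = 3.37 * 0.431041 = 1.4526 s

Answer: 1.4526 s


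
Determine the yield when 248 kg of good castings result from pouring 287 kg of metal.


Formula: Casting Yield = (W_good / W_total) * 100
Yield = (248 kg / 287 kg) * 100 = 86.4111%


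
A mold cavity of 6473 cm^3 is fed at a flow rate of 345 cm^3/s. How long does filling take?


Formula: t_fill = V_mold / Q_flow
t = 6473 cm^3 / 345 cm^3/s = 18.7623 s


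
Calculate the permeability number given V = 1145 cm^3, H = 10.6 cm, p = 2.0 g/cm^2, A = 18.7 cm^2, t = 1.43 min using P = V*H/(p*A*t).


Formula: Permeability Number P = (V * H) / (p * A * t)
Numerator: V * H = 1145 * 10.6 = 12137.0
Denominator: p * A * t = 2.0 * 18.7 * 1.43 = 53.482
P = 12137.0 / 53.482 = 226.9362

Final answer: 226.9362


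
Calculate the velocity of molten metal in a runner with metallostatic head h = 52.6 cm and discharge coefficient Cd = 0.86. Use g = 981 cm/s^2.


Formula: v = Cd * sqrt(2 * g * h)  (Torricelli with discharge coefficient)
2*g*h = 2 * 981 * 52.6 = 103201.2 cm^2/s^2
sqrt(103201.2) = 321.24944 cm/s
v = 0.86 * 321.24944 = 276.2745 cm/s

Final answer: 276.2745 cm/s


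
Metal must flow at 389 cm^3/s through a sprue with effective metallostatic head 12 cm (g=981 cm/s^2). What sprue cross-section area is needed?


Formula: v = sqrt(2*g*h), A = Q/v
Velocity: v = sqrt(2 * 981 * 12) = sqrt(23544) = 153.4405 cm/s
Sprue area: A = Q / v = 389 / 153.4405 = 2.5352 cm^2

Answer: 2.5352 cm^2


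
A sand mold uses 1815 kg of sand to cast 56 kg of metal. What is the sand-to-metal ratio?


Formula: Sand-to-Metal Ratio = W_sand / W_metal
Ratio = 1815 kg / 56 kg = 32.4107


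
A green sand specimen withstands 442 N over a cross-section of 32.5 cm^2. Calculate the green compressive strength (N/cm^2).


Formula: Compressive Strength = Force / Area
Strength = 442 N / 32.5 cm^2 = 13.6000 N/cm^2

13.6000 N/cm^2


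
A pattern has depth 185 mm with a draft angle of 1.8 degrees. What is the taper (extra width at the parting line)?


Formula: taper = depth * tan(draft_angle)
tan(1.8 deg) = 0.0314263
taper = 185 mm * 0.0314263 = 5.8139 mm

Final answer: 5.8139 mm


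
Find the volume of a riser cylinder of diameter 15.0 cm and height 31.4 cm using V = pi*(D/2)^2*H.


Formula: V = pi * (D/2)^2 * H  (cylinder volume)
Radius = D/2 = 15.0/2 = 7.5 cm
V = pi * 7.5^2 * 31.4 = 5548.8380 cm^3


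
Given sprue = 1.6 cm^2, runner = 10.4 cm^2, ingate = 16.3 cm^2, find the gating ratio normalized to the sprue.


Sprue:Runner:Ingate = 1 : 10.4/1.6 : 16.3/1.6 = 1:6.50:10.19

1:6.50:10.19


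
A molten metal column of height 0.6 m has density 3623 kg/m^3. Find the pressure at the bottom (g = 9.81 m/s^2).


Formula: P = rho * g * h
rho * g = 3623 * 9.81 = 35541.63 N/m^3
P = 35541.63 * 0.6 = 21324.9780 Pa


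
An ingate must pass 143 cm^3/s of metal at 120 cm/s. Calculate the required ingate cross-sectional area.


Formula: A_ingate = Q / v  (continuity equation)
A = 143 cm^3/s / 120 cm/s = 1.1917 cm^2

1.1917 cm^2


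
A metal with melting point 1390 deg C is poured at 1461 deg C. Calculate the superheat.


Formula: Superheat = T_pour - T_melt
Superheat = 1461 - 1390 = 71 deg C

Final answer: 71 deg C


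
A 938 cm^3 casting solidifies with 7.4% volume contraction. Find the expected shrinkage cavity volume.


Formula: V_shrink = V_casting * shrinkage_pct / 100
V_shrink = 938 cm^3 * 7.4 / 100 = 69.4120 cm^3

69.4120 cm^3


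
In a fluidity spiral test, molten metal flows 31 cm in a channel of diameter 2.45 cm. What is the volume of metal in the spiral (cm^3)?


Formula: V = pi * (d/2)^2 * L  (cylinder volume)
Radius = 2.45/2 = 1.225 cm
V = pi * 1.225^2 * 31 = 146.1449 cm^3

Answer: 146.1449 cm^3


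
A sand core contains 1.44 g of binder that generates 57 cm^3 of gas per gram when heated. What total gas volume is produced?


Formula: V_gas = W_binder * gas_evolution_rate
V = 1.44 g * 57 cm^3/g = 82.0800 cm^3

Answer: 82.0800 cm^3


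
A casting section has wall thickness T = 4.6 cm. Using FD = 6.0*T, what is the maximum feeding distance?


Formula: FD = 6.0 * T  (riser feeding-distance rule)
FD = 6.0 * 4.6 cm = 27.6000 cm

27.6000 cm


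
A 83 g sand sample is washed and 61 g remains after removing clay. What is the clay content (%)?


Formula: Clay% = (W_total - W_washed) / W_total * 100
Clay mass = 83 - 61 = 22 g
Clay% = 22 / 83 * 100 = 26.5060%

Answer: 26.5060%


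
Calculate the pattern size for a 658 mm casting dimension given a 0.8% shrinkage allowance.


Formula: L_pattern = L_casting * (1 + shrinkage_rate/100)
Shrinkage factor = 1 + 0.8/100 = 1.008
L_pattern = 658 mm * 1.008 = 663.2640 mm

Answer: 663.2640 mm


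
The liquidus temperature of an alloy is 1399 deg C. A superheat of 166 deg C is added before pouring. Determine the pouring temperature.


Formula: T_pour = T_melt + Superheat
T_pour = 1399 + 166 = 1565 deg C

Final answer: 1565 deg C


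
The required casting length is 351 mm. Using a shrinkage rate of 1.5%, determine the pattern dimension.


Formula: L_pattern = L_casting * (1 + shrinkage_rate/100)
Shrinkage factor = 1 + 1.5/100 = 1.015
L_pattern = 351 mm * 1.015 = 356.2650 mm

Final answer: 356.2650 mm


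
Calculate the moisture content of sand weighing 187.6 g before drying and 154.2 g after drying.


Formula: MC = (W_wet - W_dry) / W_wet * 100
Water mass = 187.6 - 154.2 = 33.4 g
MC = 33.4 / 187.6 * 100 = 17.8038%


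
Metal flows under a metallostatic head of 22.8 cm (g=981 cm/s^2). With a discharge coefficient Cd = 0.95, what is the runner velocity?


Formula: v = Cd * sqrt(2 * g * h)  (Torricelli with discharge coefficient)
2*g*h = 2 * 981 * 22.8 = 44733.6 cm^2/s^2
sqrt(44733.6) = 211.50319 cm/s
v = 0.95 * 211.50319 = 200.9280 cm/s

Final answer: 200.9280 cm/s


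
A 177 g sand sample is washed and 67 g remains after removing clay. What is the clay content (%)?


Formula: Clay% = (W_total - W_washed) / W_total * 100
Clay mass = 177 - 67 = 110 g
Clay% = 110 / 177 * 100 = 62.1469%

Answer: 62.1469%


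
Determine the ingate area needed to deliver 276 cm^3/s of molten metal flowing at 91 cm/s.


Formula: A_ingate = Q / v  (continuity equation)
A = 276 cm^3/s / 91 cm/s = 3.0330 cm^2

Answer: 3.0330 cm^2


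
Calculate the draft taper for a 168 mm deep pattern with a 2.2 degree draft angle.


Formula: taper = depth * tan(draft_angle)
tan(2.2 deg) = 0.0384161
taper = 168 mm * 0.0384161 = 6.4539 mm

Final answer: 6.4539 mm


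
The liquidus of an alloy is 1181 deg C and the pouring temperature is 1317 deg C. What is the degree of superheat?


Formula: Superheat = T_pour - T_melt
Superheat = 1317 - 1181 = 136 deg C

Answer: 136 deg C


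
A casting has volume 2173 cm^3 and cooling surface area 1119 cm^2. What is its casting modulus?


Formula: Casting Modulus M = V / A
M = 2173 cm^3 / 1119 cm^2 = 1.9419 cm

Answer: 1.9419 cm


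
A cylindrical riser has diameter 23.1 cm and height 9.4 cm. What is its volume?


Formula: V = pi * (D/2)^2 * H  (cylinder volume)
Radius = D/2 = 23.1/2 = 11.55 cm
V = pi * 11.55^2 * 9.4 = 3939.5054 cm^3

Final answer: 3939.5054 cm^3


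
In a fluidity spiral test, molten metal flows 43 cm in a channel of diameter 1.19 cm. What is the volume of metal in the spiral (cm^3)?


Formula: V = pi * (d/2)^2 * L  (cylinder volume)
Radius = 1.19/2 = 0.595 cm
V = pi * 0.595^2 * 43 = 47.8247 cm^3


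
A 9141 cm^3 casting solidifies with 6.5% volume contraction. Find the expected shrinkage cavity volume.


Formula: V_shrink = V_casting * shrinkage_pct / 100
V_shrink = 9141 cm^3 * 6.5 / 100 = 594.1650 cm^3

594.1650 cm^3


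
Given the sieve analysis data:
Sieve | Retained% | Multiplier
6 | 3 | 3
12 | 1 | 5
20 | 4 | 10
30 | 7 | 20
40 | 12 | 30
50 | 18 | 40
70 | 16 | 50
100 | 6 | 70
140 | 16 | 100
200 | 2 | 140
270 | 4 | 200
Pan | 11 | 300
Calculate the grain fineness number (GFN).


Formula: GFN = sum(pct * multiplier) / sum(pct)
sum(pct * multiplier) = 8474
sum(pct) = 100
GFN = 8474 / 100 = 84.74

84.74


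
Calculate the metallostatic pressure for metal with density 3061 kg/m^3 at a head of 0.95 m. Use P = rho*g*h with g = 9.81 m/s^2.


Formula: P = rho * g * h
rho * g = 3061 * 9.81 = 30028.41 N/m^3
P = 30028.41 * 0.95 = 28526.9895 Pa

Final answer: 28526.9895 Pa


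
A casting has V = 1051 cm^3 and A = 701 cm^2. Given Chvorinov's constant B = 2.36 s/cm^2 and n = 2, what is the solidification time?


Formula: t_s = B * (V/A)^n  (Chvorinov's rule, n=2)
Modulus M = V/A = 1051/701 = 1.499287 cm
M^2 = 1.499287^2 = 2.247862 cm^2
t_s = 2.36 * 2.247862 = 5.3050 s

Final answer: 5.3050 s


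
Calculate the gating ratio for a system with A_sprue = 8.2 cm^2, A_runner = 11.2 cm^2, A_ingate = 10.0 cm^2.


Sprue:Runner:Ingate = 1 : 11.2/8.2 : 10.0/8.2 = 1:1.37:1.22


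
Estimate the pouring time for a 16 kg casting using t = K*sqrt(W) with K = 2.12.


Formula: t = K * sqrt(W)
sqrt(W) = sqrt(16) = 4.00000
t = 2.12 * 4.00000 = 8.4800 s


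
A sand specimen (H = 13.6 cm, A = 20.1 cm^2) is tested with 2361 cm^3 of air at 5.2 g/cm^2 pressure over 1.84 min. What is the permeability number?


Formula: Permeability Number P = (V * H) / (p * A * t)
Numerator: V * H = 2361 * 13.6 = 32109.6
Denominator: p * A * t = 5.2 * 20.1 * 1.84 = 192.3168
P = 32109.6 / 192.3168 = 166.9620


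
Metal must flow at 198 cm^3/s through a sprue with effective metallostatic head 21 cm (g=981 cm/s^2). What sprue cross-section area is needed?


Formula: v = sqrt(2*g*h), A = Q/v
Velocity: v = sqrt(2 * 981 * 21) = sqrt(41202) = 202.9828 cm/s
Sprue area: A = Q / v = 198 / 202.9828 = 0.9755 cm^2


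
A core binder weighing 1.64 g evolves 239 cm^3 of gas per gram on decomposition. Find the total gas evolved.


Formula: V_gas = W_binder * gas_evolution_rate
V = 1.64 g * 239 cm^3/g = 391.9600 cm^3


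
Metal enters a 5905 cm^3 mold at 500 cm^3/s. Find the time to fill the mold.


Formula: t_fill = V_mold / Q_flow
t = 5905 cm^3 / 500 cm^3/s = 11.8100 s


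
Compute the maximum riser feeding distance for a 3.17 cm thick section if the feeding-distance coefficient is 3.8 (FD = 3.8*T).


Formula: FD = 3.8 * T  (riser feeding-distance rule)
FD = 3.8 * 3.17 cm = 12.0460 cm

12.0460 cm


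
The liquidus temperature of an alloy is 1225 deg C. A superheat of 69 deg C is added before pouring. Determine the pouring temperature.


Formula: T_pour = T_melt + Superheat
T_pour = 1225 + 69 = 1294 deg C


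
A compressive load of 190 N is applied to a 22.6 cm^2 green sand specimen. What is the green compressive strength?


Formula: Compressive Strength = Force / Area
Strength = 190 N / 22.6 cm^2 = 8.4071 N/cm^2

Answer: 8.4071 N/cm^2


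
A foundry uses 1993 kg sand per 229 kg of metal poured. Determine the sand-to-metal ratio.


Formula: Sand-to-Metal Ratio = W_sand / W_metal
Ratio = 1993 kg / 229 kg = 8.7031

Final answer: 8.7031


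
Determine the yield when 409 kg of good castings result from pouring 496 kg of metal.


Formula: Casting Yield = (W_good / W_total) * 100
Yield = (409 kg / 496 kg) * 100 = 82.4597%

Final answer: 82.4597%


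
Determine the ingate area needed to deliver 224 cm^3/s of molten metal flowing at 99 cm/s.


Formula: A_ingate = Q / v  (continuity equation)
A = 224 cm^3/s / 99 cm/s = 2.2626 cm^2

2.2626 cm^2


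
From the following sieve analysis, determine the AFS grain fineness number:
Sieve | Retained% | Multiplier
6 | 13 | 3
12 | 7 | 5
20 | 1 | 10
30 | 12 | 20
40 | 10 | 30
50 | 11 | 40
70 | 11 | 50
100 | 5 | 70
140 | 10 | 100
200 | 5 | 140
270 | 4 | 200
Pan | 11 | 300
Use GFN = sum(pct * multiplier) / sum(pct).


Formula: GFN = sum(pct * multiplier) / sum(pct)
sum(pct * multiplier) = 7764
sum(pct) = 100
GFN = 7764 / 100 = 77.64


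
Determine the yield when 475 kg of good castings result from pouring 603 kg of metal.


Formula: Casting Yield = (W_good / W_total) * 100
Yield = (475 kg / 603 kg) * 100 = 78.7728%

78.7728%


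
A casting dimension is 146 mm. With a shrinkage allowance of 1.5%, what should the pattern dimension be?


Formula: L_pattern = L_casting * (1 + shrinkage_rate/100)
Shrinkage factor = 1 + 1.5/100 = 1.015
L_pattern = 146 mm * 1.015 = 148.1900 mm


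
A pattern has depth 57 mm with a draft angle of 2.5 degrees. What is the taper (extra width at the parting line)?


Formula: taper = depth * tan(draft_angle)
tan(2.5 deg) = 0.0436609
taper = 57 mm * 0.0436609 = 2.4887 mm


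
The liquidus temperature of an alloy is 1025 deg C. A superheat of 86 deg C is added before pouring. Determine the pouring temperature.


Formula: T_pour = T_melt + Superheat
T_pour = 1025 + 86 = 1111 deg C

Final answer: 1111 deg C


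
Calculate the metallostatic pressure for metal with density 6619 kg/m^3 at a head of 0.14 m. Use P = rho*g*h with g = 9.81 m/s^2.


Formula: P = rho * g * h
rho * g = 6619 * 9.81 = 64932.39 N/m^3
P = 64932.39 * 0.14 = 9090.5346 Pa


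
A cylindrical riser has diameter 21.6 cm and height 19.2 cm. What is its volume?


Formula: V = pi * (D/2)^2 * H  (cylinder volume)
Radius = D/2 = 21.6/2 = 10.8 cm
V = pi * 10.8^2 * 19.2 = 7035.5590 cm^3


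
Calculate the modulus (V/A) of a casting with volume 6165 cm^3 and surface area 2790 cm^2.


Formula: Casting Modulus M = V / A
M = 6165 cm^3 / 2790 cm^2 = 2.2097 cm


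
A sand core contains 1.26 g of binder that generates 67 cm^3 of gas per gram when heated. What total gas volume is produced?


Formula: V_gas = W_binder * gas_evolution_rate
V = 1.26 g * 67 cm^3/g = 84.4200 cm^3


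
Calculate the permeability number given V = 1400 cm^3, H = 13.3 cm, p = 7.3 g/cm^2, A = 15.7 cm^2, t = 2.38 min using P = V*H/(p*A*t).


Formula: Permeability Number P = (V * H) / (p * A * t)
Numerator: V * H = 1400 * 13.3 = 18620.0
Denominator: p * A * t = 7.3 * 15.7 * 2.38 = 272.7718
P = 18620.0 / 272.7718 = 68.2622

Final answer: 68.2622


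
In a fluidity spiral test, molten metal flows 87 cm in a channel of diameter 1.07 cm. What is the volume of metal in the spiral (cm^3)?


Formula: V = pi * (d/2)^2 * L  (cylinder volume)
Radius = 1.07/2 = 0.535 cm
V = pi * 0.535^2 * 87 = 78.2306 cm^3

78.2306 cm^3


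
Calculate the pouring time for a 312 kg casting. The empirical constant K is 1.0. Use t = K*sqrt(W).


Formula: t = K * sqrt(W)
sqrt(W) = sqrt(312) = 17.66352
t = 1.0 * 17.66352 = 17.6635 s

Final answer: 17.6635 s


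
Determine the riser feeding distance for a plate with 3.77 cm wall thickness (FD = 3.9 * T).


Formula: FD = 3.9 * T  (riser feeding-distance rule)
FD = 3.9 * 3.77 cm = 14.7030 cm

Final answer: 14.7030 cm


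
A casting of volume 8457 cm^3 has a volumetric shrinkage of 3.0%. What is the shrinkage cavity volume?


Formula: V_shrink = V_casting * shrinkage_pct / 100
V_shrink = 8457 cm^3 * 3.0 / 100 = 253.7100 cm^3

Final answer: 253.7100 cm^3


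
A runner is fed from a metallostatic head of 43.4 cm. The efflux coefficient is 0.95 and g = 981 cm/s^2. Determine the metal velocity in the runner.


Formula: v = Cd * sqrt(2 * g * h)  (Torricelli with discharge coefficient)
2*g*h = 2 * 981 * 43.4 = 85150.8 cm^2/s^2
sqrt(85150.8) = 291.80610 cm/s
v = 0.95 * 291.80610 = 277.2158 cm/s

Final answer: 277.2158 cm/s


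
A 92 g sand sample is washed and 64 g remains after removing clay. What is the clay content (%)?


Formula: Clay% = (W_total - W_washed) / W_total * 100
Clay mass = 92 - 64 = 28 g
Clay% = 28 / 92 * 100 = 30.4348%

Final answer: 30.4348%


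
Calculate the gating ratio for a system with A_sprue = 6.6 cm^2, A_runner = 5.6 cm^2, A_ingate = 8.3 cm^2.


Sprue:Runner:Ingate = 1 : 5.6/6.6 : 8.3/6.6 = 1:0.85:1.26

Answer: 1:0.85:1.26


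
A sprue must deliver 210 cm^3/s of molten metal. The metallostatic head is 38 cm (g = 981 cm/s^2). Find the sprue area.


Formula: v = sqrt(2*g*h), A = Q/v
Velocity: v = sqrt(2 * 981 * 38) = sqrt(74556) = 273.0494 cm/s
Sprue area: A = Q / v = 210 / 273.0494 = 0.7691 cm^2


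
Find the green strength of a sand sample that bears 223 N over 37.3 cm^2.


Formula: Compressive Strength = Force / Area
Strength = 223 N / 37.3 cm^2 = 5.9786 N/cm^2

Answer: 5.9786 N/cm^2


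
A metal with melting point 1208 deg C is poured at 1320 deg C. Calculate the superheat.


Formula: Superheat = T_pour - T_melt
Superheat = 1320 - 1208 = 112 deg C

Answer: 112 deg C


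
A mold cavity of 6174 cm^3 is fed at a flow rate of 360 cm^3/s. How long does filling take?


Formula: t_fill = V_mold / Q_flow
t = 6174 cm^3 / 360 cm^3/s = 17.1500 s


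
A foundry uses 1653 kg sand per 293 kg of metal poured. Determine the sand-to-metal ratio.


Formula: Sand-to-Metal Ratio = W_sand / W_metal
Ratio = 1653 kg / 293 kg = 5.6416

Answer: 5.6416


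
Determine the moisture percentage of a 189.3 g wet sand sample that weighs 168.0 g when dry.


Formula: MC = (W_wet - W_dry) / W_wet * 100
Water mass = 189.3 - 168.0 = 21.3 g
MC = 21.3 / 189.3 * 100 = 11.2520%

Answer: 11.2520%


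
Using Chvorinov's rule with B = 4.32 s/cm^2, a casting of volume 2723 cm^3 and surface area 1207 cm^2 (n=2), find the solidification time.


Formula: t_s = B * (V/A)^n  (Chvorinov's rule, n=2)
Modulus M = V/A = 2723/1207 = 2.256007 cm
M^2 = 2.256007^2 = 5.089568 cm^2
t_s = 4.32 * 5.089568 = 21.9869 s


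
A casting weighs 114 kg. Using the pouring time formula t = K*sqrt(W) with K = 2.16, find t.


Formula: t = K * sqrt(W)
sqrt(W) = sqrt(114) = 10.67708
t = 2.16 * 10.67708 = 23.0625 s


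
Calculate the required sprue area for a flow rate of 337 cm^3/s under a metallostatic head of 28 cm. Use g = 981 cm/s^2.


Formula: v = sqrt(2*g*h), A = Q/v
Velocity: v = sqrt(2 * 981 * 28) = sqrt(54936) = 234.3843 cm/s
Sprue area: A = Q / v = 337 / 234.3843 = 1.4378 cm^2


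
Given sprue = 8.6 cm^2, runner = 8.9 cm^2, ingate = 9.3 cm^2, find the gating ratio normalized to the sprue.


Sprue:Runner:Ingate = 1 : 8.9/8.6 : 9.3/8.6 = 1:1.03:1.08

Final answer: 1:1.03:1.08


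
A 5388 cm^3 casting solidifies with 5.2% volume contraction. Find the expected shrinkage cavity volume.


Formula: V_shrink = V_casting * shrinkage_pct / 100
V_shrink = 5388 cm^3 * 5.2 / 100 = 280.1760 cm^3

280.1760 cm^3


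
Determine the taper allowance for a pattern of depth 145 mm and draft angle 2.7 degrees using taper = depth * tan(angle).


Formula: taper = depth * tan(draft_angle)
tan(2.7 deg) = 0.0471588
taper = 145 mm * 0.0471588 = 6.8380 mm


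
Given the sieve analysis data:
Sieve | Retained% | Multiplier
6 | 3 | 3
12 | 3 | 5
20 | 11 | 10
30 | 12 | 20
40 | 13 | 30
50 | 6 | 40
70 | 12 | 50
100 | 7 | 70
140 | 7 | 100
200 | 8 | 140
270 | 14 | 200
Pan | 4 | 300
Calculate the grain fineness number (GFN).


Formula: GFN = sum(pct * multiplier) / sum(pct)
sum(pct * multiplier) = 7914
sum(pct) = 100
GFN = 7914 / 100 = 79.14

79.14


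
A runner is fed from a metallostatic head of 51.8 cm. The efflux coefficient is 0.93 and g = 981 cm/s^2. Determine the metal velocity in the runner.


Formula: v = Cd * sqrt(2 * g * h)  (Torricelli with discharge coefficient)
2*g*h = 2 * 981 * 51.8 = 101631.6 cm^2/s^2
sqrt(101631.6) = 318.79711 cm/s
v = 0.93 * 318.79711 = 296.4813 cm/s

Final answer: 296.4813 cm/s


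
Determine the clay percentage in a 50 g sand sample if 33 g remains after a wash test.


Formula: Clay% = (W_total - W_washed) / W_total * 100
Clay mass = 50 - 33 = 17 g
Clay% = 17 / 50 * 100 = 34.0000%


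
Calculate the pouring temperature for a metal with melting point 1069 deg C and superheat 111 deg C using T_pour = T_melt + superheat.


Formula: T_pour = T_melt + Superheat
T_pour = 1069 + 111 = 1180 deg C

Final answer: 1180 deg C


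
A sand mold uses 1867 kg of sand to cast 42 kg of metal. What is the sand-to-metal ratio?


Formula: Sand-to-Metal Ratio = W_sand / W_metal
Ratio = 1867 kg / 42 kg = 44.4524

44.4524


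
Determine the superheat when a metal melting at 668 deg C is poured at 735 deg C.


Formula: Superheat = T_pour - T_melt
Superheat = 735 - 668 = 67 deg C

Final answer: 67 deg C


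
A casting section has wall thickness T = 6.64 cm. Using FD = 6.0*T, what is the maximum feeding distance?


Formula: FD = 6.0 * T  (riser feeding-distance rule)
FD = 6.0 * 6.64 cm = 39.8400 cm

Answer: 39.8400 cm


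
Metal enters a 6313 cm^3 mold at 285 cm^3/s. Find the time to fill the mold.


Formula: t_fill = V_mold / Q_flow
t = 6313 cm^3 / 285 cm^3/s = 22.1509 s

Answer: 22.1509 s


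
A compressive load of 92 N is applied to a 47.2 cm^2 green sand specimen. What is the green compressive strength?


Formula: Compressive Strength = Force / Area
Strength = 92 N / 47.2 cm^2 = 1.9492 N/cm^2

1.9492 N/cm^2


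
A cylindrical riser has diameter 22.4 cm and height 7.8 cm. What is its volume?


Formula: V = pi * (D/2)^2 * H  (cylinder volume)
Radius = D/2 = 22.4/2 = 11.2 cm
V = pi * 11.2^2 * 7.8 = 3073.8348 cm^3

3073.8348 cm^3


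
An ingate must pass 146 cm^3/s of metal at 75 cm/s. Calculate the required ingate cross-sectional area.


Formula: A_ingate = Q / v  (continuity equation)
A = 146 cm^3/s / 75 cm/s = 1.9467 cm^2

1.9467 cm^2


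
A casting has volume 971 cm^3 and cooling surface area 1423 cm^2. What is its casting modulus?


Formula: Casting Modulus M = V / A
M = 971 cm^3 / 1423 cm^2 = 0.6824 cm

Answer: 0.6824 cm


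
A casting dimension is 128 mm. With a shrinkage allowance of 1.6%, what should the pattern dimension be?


Formula: L_pattern = L_casting * (1 + shrinkage_rate/100)
Shrinkage factor = 1 + 1.6/100 = 1.016
L_pattern = 128 mm * 1.016 = 130.0480 mm

Answer: 130.0480 mm


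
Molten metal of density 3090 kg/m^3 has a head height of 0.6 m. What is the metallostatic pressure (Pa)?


Formula: P = rho * g * h
rho * g = 3090 * 9.81 = 30312.9 N/m^3
P = 30312.9 * 0.6 = 18187.7400 Pa

Final answer: 18187.7400 Pa


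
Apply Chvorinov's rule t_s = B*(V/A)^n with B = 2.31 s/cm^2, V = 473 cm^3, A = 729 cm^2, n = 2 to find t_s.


Formula: t_s = B * (V/A)^n  (Chvorinov's rule, n=2)
Modulus M = V/A = 473/729 = 0.648834 cm
M^2 = 0.648834^2 = 0.420986 cm^2
t_s = 2.31 * 0.420986 = 0.9725 s

Final answer: 0.9725 s


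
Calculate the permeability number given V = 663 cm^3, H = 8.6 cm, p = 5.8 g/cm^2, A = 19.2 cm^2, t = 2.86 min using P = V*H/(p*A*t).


Formula: Permeability Number P = (V * H) / (p * A * t)
Numerator: V * H = 663 * 8.6 = 5701.8
Denominator: p * A * t = 5.8 * 19.2 * 2.86 = 318.4896
P = 5701.8 / 318.4896 = 17.9026

Answer: 17.9026


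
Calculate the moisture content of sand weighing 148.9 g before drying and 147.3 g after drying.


Formula: MC = (W_wet - W_dry) / W_wet * 100
Water mass = 148.9 - 147.3 = 1.6 g
MC = 1.6 / 148.9 * 100 = 1.0745%

Answer: 1.0745%


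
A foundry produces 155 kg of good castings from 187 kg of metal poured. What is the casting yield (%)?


Formula: Casting Yield = (W_good / W_total) * 100
Yield = (155 kg / 187 kg) * 100 = 82.8877%


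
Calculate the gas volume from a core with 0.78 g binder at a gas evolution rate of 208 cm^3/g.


Formula: V_gas = W_binder * gas_evolution_rate
V = 0.78 g * 208 cm^3/g = 162.2400 cm^3

Final answer: 162.2400 cm^3


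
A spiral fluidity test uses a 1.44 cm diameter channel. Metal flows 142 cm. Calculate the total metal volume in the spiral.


Formula: V = pi * (d/2)^2 * L  (cylinder volume)
Radius = 1.44/2 = 0.72 cm
V = pi * 0.72^2 * 142 = 231.2614 cm^3

231.2614 cm^3


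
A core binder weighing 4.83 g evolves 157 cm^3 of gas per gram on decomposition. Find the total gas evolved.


Formula: V_gas = W_binder * gas_evolution_rate
V = 4.83 g * 157 cm^3/g = 758.3100 cm^3

758.3100 cm^3


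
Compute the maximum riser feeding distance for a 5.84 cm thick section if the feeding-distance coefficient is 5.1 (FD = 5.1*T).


Formula: FD = 5.1 * T  (riser feeding-distance rule)
FD = 5.1 * 5.84 cm = 29.7840 cm

Answer: 29.7840 cm


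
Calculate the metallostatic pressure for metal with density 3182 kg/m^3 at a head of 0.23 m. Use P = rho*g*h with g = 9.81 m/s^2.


Formula: P = rho * g * h
rho * g = 3182 * 9.81 = 31215.42 N/m^3
P = 31215.42 * 0.23 = 7179.5466 Pa

7179.5466 Pa


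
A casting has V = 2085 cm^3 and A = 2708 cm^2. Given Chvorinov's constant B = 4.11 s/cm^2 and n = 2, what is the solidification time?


Formula: t_s = B * (V/A)^n  (Chvorinov's rule, n=2)
Modulus M = V/A = 2085/2708 = 0.769941 cm
M^2 = 0.769941^2 = 0.592809 cm^2
t_s = 4.11 * 0.592809 = 2.4364 s

Final answer: 2.4364 s


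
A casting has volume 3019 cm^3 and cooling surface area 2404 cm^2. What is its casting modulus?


Formula: Casting Modulus M = V / A
M = 3019 cm^3 / 2404 cm^2 = 1.2558 cm


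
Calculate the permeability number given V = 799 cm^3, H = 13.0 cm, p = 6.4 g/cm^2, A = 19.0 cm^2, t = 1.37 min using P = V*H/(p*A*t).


Formula: Permeability Number P = (V * H) / (p * A * t)
Numerator: V * H = 799 * 13.0 = 10387.0
Denominator: p * A * t = 6.4 * 19.0 * 1.37 = 166.592
P = 10387.0 / 166.592 = 62.3499
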